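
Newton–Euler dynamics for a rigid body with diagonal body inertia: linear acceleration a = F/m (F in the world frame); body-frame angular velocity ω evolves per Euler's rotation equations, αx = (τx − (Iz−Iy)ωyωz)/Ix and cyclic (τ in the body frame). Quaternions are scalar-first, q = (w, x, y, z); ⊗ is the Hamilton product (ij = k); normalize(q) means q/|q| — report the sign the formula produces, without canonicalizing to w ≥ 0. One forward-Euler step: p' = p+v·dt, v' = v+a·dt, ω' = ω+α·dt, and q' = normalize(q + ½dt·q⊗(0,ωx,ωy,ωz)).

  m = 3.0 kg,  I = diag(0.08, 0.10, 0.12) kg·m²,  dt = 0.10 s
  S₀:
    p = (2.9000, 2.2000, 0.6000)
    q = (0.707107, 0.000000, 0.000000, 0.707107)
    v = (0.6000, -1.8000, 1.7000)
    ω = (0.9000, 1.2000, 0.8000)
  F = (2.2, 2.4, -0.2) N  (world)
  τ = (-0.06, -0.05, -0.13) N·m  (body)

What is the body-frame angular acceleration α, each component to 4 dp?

gyro term ω×Iω = (0.0192, -0.0288, 0.0216)
(τ − ω×Iω)/I = (-0.9900, -0.2120, -1.2633)

α = (-0.9900, -0.2120, -1.2633)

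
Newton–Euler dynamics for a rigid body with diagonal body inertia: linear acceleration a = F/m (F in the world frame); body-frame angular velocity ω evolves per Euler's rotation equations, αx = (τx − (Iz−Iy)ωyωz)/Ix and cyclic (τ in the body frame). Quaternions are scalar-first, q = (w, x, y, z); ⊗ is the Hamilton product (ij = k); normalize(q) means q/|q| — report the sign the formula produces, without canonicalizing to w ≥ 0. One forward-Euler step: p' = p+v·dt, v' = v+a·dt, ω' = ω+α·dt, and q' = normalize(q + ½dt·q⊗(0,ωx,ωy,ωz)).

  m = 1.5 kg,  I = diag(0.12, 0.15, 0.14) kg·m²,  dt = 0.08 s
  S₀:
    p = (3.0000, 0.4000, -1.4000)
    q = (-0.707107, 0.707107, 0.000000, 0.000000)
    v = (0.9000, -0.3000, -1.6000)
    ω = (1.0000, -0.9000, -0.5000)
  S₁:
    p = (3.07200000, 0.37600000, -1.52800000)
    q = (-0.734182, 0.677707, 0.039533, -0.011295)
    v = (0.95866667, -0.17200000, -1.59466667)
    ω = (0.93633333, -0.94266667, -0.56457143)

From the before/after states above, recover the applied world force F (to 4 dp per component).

F = (1.1000, 2.4000, 0.1000)

v₁ − v₀ = (0.05866667, 0.12800000, 0.00533333)
applied force F = (1.1000, 2.4000, 0.1000)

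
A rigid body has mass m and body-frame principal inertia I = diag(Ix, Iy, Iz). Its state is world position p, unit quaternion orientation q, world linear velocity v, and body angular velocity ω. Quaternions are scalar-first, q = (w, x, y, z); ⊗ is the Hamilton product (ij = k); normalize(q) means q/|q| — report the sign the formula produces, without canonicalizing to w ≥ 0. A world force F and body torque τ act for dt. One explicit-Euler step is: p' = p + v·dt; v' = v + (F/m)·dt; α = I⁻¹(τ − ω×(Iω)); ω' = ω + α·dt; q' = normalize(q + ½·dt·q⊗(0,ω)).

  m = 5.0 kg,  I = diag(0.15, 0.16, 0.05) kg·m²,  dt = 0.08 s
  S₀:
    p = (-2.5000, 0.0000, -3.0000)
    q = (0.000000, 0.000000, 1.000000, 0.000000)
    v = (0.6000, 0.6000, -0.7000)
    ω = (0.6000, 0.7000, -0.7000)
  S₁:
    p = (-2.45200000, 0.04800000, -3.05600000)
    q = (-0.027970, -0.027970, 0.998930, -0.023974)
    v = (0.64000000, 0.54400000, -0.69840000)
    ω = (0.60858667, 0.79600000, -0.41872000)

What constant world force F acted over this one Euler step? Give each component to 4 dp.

F = (2.5000, -3.5000, 0.1000)

Δv = v₁−v₀ = (0.04000000, -0.05600000, 0.00160000)
F = m·Δv/dt = (2.5000, -3.5000, 0.1000)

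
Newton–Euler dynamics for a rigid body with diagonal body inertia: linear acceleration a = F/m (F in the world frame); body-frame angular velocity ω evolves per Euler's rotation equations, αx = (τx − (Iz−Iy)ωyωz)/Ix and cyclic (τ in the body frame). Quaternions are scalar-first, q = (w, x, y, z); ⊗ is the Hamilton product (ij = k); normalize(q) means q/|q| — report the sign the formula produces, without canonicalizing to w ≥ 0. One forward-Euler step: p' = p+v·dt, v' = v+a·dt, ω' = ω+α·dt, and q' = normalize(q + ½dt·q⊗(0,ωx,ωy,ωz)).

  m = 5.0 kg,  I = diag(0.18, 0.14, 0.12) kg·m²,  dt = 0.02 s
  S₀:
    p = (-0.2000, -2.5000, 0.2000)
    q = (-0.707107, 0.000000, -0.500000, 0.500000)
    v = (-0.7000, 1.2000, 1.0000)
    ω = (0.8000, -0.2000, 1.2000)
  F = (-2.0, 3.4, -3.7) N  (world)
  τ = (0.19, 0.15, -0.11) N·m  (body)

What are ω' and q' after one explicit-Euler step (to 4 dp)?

ω' = (0.8206, -0.1868, 1.1806)
q' = (-0.7140, -0.0107, -0.4945, 0.4955)

α = I⁻¹(τ − ω×Iω) = (1.0289, 0.6600, -0.9700)
ω' = ω + α·dt = (0.8206, -0.1868, 1.1806)
q⊗(0,ω) = (-0.7000000, -1.0656856, 0.5414214, -0.4485284)
updated quaternion q' = (-0.7140, -0.0107, -0.4945, 0.4955)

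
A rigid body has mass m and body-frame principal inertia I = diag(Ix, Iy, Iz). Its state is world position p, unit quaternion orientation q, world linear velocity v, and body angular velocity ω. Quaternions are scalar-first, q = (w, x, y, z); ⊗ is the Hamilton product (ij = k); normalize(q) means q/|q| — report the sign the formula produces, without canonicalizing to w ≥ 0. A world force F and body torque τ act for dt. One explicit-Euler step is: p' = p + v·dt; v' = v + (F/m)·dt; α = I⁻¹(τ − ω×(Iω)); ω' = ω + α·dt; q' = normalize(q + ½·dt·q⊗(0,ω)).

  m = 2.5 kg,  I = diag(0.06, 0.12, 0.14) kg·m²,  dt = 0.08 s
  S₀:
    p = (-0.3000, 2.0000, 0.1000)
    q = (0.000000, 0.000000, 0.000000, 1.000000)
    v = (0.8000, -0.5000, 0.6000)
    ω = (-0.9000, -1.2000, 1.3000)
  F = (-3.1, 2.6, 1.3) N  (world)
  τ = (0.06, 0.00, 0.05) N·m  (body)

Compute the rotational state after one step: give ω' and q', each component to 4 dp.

ω' = (-0.7784, -1.2624, 1.2915)
q' = (-0.0518, 0.0478, -0.0359, 0.9969)

(τ − ω×Iω)/I = (1.5200, -0.7800, -0.1057)
new body rate ω' = (-0.7784, -1.2624, 1.2915)
2q̇ = q⊗(0,ω) = (-1.3000000, 1.2000000, -0.9000000, 0.0000000)
q + ½dt·q⊗(0,ω), renormalized = (-0.0518, 0.0478, -0.0359, 0.9969)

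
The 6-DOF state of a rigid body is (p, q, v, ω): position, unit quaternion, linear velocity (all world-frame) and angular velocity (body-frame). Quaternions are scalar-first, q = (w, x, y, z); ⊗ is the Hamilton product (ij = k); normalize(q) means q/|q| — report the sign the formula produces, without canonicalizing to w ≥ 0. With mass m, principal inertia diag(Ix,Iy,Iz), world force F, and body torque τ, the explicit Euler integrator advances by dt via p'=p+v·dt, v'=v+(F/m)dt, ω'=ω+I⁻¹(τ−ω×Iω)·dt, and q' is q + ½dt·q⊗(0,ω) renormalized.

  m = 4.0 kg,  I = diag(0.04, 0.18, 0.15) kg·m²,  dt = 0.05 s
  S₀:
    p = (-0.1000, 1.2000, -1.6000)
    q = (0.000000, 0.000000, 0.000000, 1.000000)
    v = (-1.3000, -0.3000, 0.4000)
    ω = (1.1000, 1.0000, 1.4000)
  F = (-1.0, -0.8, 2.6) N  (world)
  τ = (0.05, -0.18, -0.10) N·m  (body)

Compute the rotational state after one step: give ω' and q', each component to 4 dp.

α = I⁻¹(τ − ω×Iω) = (2.3000, -0.0589, -1.6933)
ω' = ω + α·dt = (1.2150, 0.9971, 1.3153)
q⊗(0,ω) = (-1.4000000, -1.0000000, 1.1000000, 0.0000000)
q' = normalize(q + ½dt·q⊗(0,ω)) = (-0.0350, -0.0250, 0.0275, 0.9987)

ω' = (1.2150, 0.9971, 1.3153)
q' = (-0.0350, -0.0250, 0.0275, 0.9987)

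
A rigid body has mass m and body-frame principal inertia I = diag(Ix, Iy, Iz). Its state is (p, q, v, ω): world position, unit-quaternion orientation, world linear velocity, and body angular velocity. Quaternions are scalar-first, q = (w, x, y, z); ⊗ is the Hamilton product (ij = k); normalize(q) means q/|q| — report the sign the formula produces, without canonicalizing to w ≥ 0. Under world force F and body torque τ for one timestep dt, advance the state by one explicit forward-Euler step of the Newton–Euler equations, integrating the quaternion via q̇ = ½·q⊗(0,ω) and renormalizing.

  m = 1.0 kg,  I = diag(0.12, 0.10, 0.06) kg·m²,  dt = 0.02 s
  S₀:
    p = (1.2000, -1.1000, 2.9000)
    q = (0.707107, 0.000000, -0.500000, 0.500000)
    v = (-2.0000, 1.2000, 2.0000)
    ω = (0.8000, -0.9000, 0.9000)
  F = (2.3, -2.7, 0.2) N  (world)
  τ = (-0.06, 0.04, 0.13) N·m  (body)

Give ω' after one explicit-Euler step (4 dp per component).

ω' = (0.7846, -0.9006, 0.9385)

angular accel α = (-0.7700, -0.0320, 1.9267)
new body rate ω' = (0.7846, -0.9006, 0.9385)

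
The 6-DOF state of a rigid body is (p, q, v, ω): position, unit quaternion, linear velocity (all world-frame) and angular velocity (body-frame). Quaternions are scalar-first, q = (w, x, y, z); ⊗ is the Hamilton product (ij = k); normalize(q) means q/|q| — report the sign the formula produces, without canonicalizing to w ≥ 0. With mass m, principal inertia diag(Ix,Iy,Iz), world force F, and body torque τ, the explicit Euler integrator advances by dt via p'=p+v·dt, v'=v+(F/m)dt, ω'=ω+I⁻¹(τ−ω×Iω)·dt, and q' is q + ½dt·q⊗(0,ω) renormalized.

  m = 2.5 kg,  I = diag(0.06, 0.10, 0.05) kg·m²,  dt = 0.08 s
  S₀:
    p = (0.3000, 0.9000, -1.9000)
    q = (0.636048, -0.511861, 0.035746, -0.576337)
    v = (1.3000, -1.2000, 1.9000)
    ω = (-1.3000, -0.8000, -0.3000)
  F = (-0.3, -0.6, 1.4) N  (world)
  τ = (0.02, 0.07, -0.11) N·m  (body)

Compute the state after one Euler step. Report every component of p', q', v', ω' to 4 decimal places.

p' = (0.4040, 0.8040, -1.7480)
q' = (0.6025, -0.5627, 0.0391, -0.5646)
v' = (1.2904, -1.2192, 1.9448)
ω' = (-1.2573, -0.7471, -0.5426)

new position p' = (0.4040, 0.8040, -1.7480)
v' = v + a·dt = (1.2904, -1.2192, 1.9448)
ω×(Iω) gyroscopic = (-0.0120, 0.0039, 0.0416)
α = I⁻¹(τ − ω×Iω) = (0.5333, 0.6610, -3.0320)
ω' = ω + α·dt = (-1.2573, -0.7471, -0.5426)
q⊗(0,ω) = (-0.8097236, -1.2986558, 0.0868414, 0.2651442)
q' = normalize(q + ½dt·q⊗(0,ω)) = (0.6025, -0.5627, 0.0391, -0.5646)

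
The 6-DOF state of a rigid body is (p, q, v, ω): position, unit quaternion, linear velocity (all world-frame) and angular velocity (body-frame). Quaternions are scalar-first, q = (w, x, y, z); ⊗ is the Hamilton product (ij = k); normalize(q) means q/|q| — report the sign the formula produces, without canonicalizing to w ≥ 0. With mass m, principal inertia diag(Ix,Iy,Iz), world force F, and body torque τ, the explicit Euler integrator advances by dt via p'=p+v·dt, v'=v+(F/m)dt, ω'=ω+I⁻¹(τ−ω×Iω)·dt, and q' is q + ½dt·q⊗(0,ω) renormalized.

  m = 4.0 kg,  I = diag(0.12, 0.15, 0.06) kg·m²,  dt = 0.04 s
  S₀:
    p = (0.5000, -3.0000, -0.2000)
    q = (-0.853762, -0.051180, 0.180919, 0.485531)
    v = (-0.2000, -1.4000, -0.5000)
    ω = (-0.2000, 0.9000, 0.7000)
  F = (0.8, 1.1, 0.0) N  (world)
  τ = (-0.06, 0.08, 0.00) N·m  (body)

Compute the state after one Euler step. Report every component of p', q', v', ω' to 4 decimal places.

p' = (0.4920, -3.0560, -0.2200)
q' = (-0.8638, -0.0540, 0.1643, 0.4733)
v' = (-0.1920, -1.3890, -0.5000)
ω' = (-0.2011, 0.9236, 0.7036)

(τ − ω×Iω)/I = (-0.0275, 0.5893, 0.0900)
new body rate ω' = (-0.2011, 0.9236, 0.7036)
q⊗(0,ω) = (-0.5129348, -0.1395822, -0.8296660, -0.6075116)
q' = normalize(q + ½dt·q⊗(0,ω)) = (-0.8638, -0.0540, 0.1643, 0.4733)
a = F/m = (0.2000, 0.2750, 0.0000)
p' = p + v·dt = (0.4920, -3.0560, -0.2200)
v' = v + a·dt = (-0.1920, -1.3890, -0.5000)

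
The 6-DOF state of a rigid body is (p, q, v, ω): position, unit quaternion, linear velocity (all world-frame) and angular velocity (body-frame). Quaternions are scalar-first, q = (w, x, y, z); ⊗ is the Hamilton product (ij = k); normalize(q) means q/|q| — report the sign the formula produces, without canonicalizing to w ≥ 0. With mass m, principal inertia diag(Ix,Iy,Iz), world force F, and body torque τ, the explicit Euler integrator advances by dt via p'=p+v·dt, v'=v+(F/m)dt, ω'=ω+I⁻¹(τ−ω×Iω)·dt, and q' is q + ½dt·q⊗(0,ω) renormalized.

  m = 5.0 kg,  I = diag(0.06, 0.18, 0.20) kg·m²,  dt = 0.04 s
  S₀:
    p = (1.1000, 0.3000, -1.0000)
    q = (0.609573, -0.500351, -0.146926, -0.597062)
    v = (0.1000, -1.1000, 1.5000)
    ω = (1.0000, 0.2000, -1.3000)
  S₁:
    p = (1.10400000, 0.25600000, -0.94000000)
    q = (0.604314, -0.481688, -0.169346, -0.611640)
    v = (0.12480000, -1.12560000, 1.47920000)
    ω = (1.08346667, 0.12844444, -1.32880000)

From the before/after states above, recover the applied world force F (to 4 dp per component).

F = (3.1000, -3.2000, -2.6000)

Δv = v₁−v₀ = (0.02480000, -0.02560000, -0.02080000)
m·(v₁−v₀)/dt = (3.1000, -3.2000, -2.6000)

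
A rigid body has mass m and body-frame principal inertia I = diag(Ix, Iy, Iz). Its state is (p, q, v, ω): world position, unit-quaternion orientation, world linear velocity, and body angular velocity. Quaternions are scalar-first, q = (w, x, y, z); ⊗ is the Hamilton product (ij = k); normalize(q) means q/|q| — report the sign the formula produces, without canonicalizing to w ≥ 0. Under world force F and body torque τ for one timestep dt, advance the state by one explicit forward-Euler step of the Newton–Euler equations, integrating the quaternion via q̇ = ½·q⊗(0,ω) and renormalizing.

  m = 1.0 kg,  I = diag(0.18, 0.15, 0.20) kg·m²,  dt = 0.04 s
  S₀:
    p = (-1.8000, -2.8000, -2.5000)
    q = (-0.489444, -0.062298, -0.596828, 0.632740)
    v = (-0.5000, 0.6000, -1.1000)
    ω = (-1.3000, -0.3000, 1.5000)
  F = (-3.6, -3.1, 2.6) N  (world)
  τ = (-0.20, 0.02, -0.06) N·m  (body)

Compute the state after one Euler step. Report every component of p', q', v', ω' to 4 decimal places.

p' = (-1.8200, -2.7760, -2.5440)
q' = (-0.5132, -0.0636, -0.6080, 0.6024)
v' = (-0.6440, 0.4760, -0.9960)
ω' = (-1.3394, -0.3051, 1.4903)

precession coupling ω×(Iω) = (-0.0225, 0.0390, -0.0117)
(τ − ω×Iω)/I = (-0.9861, -0.1267, -0.2415)
ω + α·dt = (-1.3394, -0.3051, 1.4903)
2q̇ = q⊗(0,ω) = (-1.2091458, -0.0691428, -0.5822818, -1.4913530)
updated quaternion q' = (-0.5132, -0.0636, -0.6080, 0.6024)
p' = p + v·dt = (-1.8200, -2.7760, -2.5440)
v + (F/m)dt = (-0.6440, 0.4760, -0.9960)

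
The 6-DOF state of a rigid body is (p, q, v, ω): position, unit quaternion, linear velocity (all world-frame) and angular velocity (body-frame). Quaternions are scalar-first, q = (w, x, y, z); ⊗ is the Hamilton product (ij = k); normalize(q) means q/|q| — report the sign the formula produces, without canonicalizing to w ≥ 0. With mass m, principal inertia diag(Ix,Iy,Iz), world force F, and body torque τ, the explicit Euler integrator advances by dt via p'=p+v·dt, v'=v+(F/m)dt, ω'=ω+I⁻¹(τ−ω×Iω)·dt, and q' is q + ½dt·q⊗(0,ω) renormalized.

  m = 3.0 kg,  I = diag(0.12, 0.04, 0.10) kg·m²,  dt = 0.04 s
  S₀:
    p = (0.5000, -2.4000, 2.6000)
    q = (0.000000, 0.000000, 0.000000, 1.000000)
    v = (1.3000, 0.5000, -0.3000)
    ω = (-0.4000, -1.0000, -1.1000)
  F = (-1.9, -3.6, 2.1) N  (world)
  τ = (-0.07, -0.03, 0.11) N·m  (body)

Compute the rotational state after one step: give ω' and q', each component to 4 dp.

precession coupling ω×(Iω) = (0.0660, 0.0088, -0.0320)
angular accel α = (-1.1333, -0.9700, 1.4200)
ω' = ω + α·dt = (-0.4453, -1.0388, -1.0432)
Hamilton product q⊗(0,ω) = (1.1000000, 1.0000000, -0.4000000, 0.0000000)
q + ½dt·q⊗(0,ω), renormalized = (0.0220, 0.0200, -0.0080, 0.9995)

ω' = (-0.4453, -1.0388, -1.0432)
q' = (0.0220, 0.0200, -0.0080, 0.9995)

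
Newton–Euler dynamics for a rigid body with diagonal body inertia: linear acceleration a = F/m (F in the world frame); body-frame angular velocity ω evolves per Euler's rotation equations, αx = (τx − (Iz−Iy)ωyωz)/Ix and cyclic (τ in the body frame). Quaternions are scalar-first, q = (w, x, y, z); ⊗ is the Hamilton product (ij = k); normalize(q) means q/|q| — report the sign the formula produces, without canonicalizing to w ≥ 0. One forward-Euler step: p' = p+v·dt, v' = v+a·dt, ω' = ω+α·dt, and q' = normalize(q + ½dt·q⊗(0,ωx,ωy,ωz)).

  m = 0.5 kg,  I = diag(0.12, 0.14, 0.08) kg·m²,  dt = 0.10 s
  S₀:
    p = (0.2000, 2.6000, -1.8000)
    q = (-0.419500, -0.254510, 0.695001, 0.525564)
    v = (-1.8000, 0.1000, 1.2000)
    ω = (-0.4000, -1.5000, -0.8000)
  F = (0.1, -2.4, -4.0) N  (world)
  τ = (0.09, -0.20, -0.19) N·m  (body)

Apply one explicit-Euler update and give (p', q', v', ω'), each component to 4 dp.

p' = p + v·dt = (0.0200, 2.6100, -1.6800)
v + (F/m)dt = (-1.7800, -0.3800, 0.4000)
gyro term ω×Iω = (-0.0720, 0.0128, 0.0120)
(τ − ω×Iω)/I = (1.3500, -1.5200, -2.5250)
new body rate ω' = (-0.2650, -1.6520, -1.0525)
Hamilton product q⊗(0,ω) = (1.3611487, 0.4001452, 0.2154164, 0.9953654)
q + ½dt·q⊗(0,ω), renormalized = (-0.3501, -0.2336, 0.7031, 0.5732)

p' = (0.0200, 2.6100, -1.6800)
q' = (-0.3501, -0.2336, 0.7031, 0.5732)
v' = (-1.7800, -0.3800, 0.4000)
ω' = (-0.2650, -1.6520, -1.0525)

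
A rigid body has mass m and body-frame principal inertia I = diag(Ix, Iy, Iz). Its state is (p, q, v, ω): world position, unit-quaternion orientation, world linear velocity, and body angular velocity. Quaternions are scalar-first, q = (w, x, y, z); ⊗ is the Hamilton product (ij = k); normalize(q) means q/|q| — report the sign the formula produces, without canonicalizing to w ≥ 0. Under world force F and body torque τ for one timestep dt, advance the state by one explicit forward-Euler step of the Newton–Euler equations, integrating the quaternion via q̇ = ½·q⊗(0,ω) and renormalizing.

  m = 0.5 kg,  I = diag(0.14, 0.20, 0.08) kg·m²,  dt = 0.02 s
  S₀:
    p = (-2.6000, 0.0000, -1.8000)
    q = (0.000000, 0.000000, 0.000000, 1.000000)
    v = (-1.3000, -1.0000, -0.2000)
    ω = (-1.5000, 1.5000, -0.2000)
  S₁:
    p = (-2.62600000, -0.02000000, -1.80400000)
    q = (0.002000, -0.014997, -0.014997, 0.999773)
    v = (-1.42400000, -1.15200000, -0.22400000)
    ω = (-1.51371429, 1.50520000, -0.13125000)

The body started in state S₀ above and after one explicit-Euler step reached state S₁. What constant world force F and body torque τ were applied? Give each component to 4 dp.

velocity change Δv = (-0.12400000, -0.15200000, -0.02400000)
m·(v₁−v₀)/dt = (-3.1000, -3.8000, -0.6000)
ω₁ − ω₀ = (-0.01371429, 0.00520000, 0.06875000)
I·α + gyro = (-0.0600, 0.0700, 0.1400)

F = (-3.1000, -3.8000, -0.6000)
τ = (-0.0600, 0.0700, 0.1400)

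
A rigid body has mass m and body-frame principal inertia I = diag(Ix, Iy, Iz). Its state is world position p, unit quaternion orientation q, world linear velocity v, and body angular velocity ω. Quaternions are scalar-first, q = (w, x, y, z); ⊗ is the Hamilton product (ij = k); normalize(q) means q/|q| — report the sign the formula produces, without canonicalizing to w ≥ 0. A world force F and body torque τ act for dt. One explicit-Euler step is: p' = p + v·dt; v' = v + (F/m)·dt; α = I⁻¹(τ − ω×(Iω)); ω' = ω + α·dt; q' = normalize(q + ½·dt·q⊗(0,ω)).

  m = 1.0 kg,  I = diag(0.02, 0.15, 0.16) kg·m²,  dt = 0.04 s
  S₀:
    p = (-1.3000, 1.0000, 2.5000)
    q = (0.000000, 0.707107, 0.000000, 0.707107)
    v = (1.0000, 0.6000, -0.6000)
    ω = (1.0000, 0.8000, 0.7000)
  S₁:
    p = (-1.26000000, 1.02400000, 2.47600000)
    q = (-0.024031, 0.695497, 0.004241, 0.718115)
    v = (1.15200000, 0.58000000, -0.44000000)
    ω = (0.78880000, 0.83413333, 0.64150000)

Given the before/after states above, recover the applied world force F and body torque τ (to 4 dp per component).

rate change Δω = (-0.21120000, 0.03413333, -0.05850000)
I·α + gyro = (-0.1000, 0.0300, -0.1300)
velocity change Δv = (0.15200000, -0.02000000, 0.16000000)
applied force F = (3.8000, -0.5000, 4.0000)

F = (3.8000, -0.5000, 4.0000)
τ = (-0.1000, 0.0300, -0.1300)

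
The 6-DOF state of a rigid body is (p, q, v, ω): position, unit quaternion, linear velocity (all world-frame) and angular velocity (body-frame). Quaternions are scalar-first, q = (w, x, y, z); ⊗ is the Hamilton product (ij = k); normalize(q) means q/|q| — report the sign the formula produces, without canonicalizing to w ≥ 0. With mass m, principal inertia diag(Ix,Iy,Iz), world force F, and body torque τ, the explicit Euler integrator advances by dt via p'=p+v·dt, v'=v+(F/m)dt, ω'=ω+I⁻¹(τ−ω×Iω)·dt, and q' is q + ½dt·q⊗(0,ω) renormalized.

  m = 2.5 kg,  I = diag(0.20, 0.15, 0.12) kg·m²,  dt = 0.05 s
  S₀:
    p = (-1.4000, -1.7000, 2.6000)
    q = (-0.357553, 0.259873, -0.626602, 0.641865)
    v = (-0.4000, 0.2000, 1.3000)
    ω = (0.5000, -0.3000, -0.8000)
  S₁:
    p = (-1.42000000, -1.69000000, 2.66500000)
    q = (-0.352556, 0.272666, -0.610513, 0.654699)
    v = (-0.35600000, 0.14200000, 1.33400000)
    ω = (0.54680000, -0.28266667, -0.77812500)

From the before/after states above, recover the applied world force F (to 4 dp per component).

F = (2.2000, -2.9000, 1.7000)

Δv = v₁−v₀ = (0.04400000, -0.05800000, 0.03400000)
applied force F = (2.2000, -2.9000, 1.7000)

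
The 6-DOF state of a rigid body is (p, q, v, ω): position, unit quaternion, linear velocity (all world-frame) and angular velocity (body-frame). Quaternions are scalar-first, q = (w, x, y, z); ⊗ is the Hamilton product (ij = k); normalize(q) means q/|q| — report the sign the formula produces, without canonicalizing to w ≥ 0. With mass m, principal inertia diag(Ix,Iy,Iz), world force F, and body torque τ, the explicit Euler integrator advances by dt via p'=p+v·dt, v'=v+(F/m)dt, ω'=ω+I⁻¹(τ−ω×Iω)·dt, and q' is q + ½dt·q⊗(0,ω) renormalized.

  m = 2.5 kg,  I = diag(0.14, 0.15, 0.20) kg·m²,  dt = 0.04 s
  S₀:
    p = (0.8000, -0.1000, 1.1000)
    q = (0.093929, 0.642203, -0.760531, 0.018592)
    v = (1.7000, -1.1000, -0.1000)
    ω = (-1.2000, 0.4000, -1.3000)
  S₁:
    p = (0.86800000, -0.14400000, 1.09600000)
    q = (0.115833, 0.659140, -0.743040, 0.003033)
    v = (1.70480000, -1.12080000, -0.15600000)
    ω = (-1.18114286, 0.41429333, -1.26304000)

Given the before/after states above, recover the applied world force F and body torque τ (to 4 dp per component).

F = (0.3000, -1.3000, -3.5000)
τ = (0.0400, -0.0400, 0.1800)

Δω = ω₁−ω₀ = (0.01885714, 0.01429333, 0.03696000)
precession coupling = (-0.0260, -0.0936, -0.0048)
τ = I·(Δω/dt) + ω₀×(Iω₀) = (0.0400, -0.0400, 0.1800)
v₁ − v₀ = (0.00480000, -0.02080000, -0.05600000)
m·(v₁−v₀)/dt = (0.3000, -1.3000, -3.5000)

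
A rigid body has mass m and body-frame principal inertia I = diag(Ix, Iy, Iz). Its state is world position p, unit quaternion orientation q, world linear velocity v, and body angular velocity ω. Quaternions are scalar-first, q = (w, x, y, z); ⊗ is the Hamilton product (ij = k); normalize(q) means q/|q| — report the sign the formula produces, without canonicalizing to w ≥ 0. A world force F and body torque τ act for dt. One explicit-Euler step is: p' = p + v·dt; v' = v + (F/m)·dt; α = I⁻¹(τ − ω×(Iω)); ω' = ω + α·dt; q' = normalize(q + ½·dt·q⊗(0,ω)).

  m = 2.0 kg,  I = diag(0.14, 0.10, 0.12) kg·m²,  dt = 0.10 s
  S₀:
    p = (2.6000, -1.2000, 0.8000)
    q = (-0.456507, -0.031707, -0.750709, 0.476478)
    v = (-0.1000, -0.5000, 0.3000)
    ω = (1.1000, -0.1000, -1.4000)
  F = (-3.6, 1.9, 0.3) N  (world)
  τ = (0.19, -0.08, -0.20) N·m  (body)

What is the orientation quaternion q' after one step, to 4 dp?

Hamilton product q⊗(0,ω) = (0.6268760, 0.5964827, 0.5253867, 1.4680604)
updated quaternion q' = (-0.4235, -0.0019, -0.7216, 0.5477)

q' = (-0.4235, -0.0019, -0.7216, 0.5477)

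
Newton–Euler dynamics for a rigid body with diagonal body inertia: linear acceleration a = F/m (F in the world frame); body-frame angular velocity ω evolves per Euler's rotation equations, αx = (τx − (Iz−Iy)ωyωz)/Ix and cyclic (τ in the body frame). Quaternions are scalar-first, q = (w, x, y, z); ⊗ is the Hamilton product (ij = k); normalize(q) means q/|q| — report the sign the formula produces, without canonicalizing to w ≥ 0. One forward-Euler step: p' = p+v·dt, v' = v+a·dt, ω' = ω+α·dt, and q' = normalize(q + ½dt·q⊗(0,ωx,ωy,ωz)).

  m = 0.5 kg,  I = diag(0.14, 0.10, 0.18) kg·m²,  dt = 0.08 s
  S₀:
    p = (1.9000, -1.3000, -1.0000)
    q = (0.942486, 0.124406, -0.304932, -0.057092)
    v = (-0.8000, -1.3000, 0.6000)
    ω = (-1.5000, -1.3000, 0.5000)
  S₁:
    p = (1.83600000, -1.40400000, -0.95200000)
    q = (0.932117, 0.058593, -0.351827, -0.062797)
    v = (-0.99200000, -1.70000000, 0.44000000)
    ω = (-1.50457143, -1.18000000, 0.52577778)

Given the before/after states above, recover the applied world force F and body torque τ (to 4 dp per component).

velocity change Δv = (-0.19200000, -0.40000000, -0.16000000)
applied force F = (-1.2000, -2.5000, -1.0000)
rate change Δω = (-0.00457143, 0.12000000, 0.02577778)
applied torque τ = (-0.0600, 0.1800, -0.0200)

F = (-1.2000, -2.5000, -1.0000)
τ = (-0.0600, 0.1800, -0.0200)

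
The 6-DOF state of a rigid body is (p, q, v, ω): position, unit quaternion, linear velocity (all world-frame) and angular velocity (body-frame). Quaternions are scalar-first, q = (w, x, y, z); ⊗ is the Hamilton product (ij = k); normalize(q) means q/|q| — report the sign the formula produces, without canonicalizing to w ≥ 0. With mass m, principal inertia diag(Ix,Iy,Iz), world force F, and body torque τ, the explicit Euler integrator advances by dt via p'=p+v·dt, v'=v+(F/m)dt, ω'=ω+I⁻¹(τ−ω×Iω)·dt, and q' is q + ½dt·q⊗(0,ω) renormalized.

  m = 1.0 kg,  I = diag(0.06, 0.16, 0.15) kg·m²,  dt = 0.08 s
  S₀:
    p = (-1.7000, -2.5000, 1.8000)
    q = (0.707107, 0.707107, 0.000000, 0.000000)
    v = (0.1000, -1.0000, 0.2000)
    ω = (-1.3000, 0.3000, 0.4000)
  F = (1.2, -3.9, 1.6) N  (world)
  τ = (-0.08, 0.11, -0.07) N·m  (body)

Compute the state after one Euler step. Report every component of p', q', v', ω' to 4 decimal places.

p' = (-1.6920, -2.5800, 1.8160)
q' = (0.7427, 0.6693, -0.0028, 0.0198)
v' = (0.1960, -1.3120, 0.3280)
ω' = (-1.4051, 0.3316, 0.3835)

precession coupling ω×(Iω) = (-0.0012, 0.0468, -0.0390)
α = I⁻¹(τ − ω×Iω) = (-1.3133, 0.3950, -0.2067)
new body rate ω' = (-1.4051, 0.3316, 0.3835)
2q̇ = q⊗(0,ω) = (0.9192391, -0.9192391, -0.0707107, 0.4949749)
updated quaternion q' = (0.7427, 0.6693, -0.0028, 0.0198)
p + v·dt = (-1.6920, -2.5800, 1.8160)
v' = v + a·dt = (0.1960, -1.3120, 0.3280)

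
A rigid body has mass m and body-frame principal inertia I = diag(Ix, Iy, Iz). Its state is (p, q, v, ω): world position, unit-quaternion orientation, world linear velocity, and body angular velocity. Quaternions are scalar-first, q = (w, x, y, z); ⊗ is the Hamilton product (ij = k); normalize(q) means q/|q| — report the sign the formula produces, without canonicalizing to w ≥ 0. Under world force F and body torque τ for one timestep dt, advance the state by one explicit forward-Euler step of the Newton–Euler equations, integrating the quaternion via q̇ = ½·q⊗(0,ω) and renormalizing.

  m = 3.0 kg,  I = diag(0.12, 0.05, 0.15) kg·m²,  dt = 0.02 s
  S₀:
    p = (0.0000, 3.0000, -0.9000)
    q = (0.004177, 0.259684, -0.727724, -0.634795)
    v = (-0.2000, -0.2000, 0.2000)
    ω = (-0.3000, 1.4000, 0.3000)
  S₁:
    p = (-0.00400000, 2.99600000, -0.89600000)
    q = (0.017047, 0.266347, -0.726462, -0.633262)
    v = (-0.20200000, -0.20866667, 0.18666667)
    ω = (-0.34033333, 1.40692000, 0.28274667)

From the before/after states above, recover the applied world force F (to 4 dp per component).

Δv = v₁−v₀ = (-0.00200000, -0.00866667, -0.01333333)
m·(v₁−v₀)/dt = (-0.3000, -1.3000, -2.0000)

F = (-0.3000, -1.3000, -2.0000)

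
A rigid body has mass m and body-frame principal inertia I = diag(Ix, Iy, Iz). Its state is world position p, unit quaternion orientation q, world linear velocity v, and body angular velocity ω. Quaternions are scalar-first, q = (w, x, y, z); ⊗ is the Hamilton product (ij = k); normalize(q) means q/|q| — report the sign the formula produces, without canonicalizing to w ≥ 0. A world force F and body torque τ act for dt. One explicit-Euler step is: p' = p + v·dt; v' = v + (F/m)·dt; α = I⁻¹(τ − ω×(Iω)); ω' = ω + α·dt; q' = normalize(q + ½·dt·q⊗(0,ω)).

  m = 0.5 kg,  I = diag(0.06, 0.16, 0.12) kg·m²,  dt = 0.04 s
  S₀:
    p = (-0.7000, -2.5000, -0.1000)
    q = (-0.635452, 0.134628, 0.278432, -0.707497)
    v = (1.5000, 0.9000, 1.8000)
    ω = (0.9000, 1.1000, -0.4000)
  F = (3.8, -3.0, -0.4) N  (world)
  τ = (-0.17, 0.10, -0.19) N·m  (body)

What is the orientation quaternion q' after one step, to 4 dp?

q' = (-0.6494, 0.1365, 0.2527, -0.7042)

q⊗(0,ω) = (-0.7104392, 0.0949671, -1.2818933, 0.1516828)
updated quaternion q' = (-0.6494, 0.1365, 0.2527, -0.7042)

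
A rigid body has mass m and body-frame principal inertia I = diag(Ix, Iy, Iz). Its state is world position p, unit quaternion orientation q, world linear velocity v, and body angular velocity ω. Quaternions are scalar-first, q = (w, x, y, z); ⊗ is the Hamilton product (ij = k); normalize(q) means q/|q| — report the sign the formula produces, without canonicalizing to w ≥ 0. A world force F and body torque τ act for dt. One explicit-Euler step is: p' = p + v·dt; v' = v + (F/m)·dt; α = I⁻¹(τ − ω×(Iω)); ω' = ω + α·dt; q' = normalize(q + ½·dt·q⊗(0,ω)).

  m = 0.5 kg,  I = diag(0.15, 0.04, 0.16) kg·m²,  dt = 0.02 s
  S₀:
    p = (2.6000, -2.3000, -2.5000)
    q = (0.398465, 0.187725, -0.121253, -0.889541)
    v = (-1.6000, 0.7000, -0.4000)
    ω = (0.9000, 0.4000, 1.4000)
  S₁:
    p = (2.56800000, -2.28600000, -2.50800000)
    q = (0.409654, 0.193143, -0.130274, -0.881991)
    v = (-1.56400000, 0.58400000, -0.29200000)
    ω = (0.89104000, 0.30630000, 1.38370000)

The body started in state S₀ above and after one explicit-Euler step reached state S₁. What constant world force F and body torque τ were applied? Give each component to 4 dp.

v₁ − v₀ = (0.03600000, -0.11600000, 0.10800000)
applied force F = (0.9000, -2.9000, 2.7000)
rate change Δω = (-0.00896000, -0.09370000, -0.01630000)
precession coupling = (0.0672, -0.0126, -0.0396)
τ = I·(Δω/dt) + ω₀×(Iω₀) = (0.0000, -0.2000, -0.1700)

F = (0.9000, -2.9000, 2.7000)
τ = (0.0000, -0.2000, -0.1700)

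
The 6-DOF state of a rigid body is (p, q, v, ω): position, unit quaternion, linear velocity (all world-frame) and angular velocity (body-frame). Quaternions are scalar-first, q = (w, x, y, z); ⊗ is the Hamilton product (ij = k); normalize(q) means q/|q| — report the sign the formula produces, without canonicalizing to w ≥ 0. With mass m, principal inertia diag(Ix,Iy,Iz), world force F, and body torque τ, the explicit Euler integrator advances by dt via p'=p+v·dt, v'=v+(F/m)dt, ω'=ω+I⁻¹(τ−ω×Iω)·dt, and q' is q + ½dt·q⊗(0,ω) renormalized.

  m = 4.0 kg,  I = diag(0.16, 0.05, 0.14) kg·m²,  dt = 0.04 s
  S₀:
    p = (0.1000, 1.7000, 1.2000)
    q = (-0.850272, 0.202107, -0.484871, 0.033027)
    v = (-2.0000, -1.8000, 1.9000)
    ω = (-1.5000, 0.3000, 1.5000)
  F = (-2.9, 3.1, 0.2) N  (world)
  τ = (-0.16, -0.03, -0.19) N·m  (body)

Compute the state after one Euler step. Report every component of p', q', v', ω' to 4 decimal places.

p' = (0.0200, 1.6280, 1.2760)
q' = (-0.8415, 0.2127, -0.4966, -0.0058)
v' = (-2.0290, -1.7690, 1.9020)
ω' = (-1.5501, 0.3120, 1.4316)

a = (-0.7250, 0.7750, 0.0500)
p + v·dt = (0.0200, 1.6280, 1.2760)
new velocity v' = (-2.0290, -1.7690, 1.9020)
α = I⁻¹(τ − ω×Iω) = (-1.2531, 0.3000, -1.7107)
ω' = ω + α·dt = (-1.5501, 0.3120, 1.4316)
Hamilton product q⊗(0,ω) = (0.3990813, 0.5381934, -0.6077826, -1.9420824)
updated quaternion q' = (-0.8415, 0.2127, -0.4966, -0.0058)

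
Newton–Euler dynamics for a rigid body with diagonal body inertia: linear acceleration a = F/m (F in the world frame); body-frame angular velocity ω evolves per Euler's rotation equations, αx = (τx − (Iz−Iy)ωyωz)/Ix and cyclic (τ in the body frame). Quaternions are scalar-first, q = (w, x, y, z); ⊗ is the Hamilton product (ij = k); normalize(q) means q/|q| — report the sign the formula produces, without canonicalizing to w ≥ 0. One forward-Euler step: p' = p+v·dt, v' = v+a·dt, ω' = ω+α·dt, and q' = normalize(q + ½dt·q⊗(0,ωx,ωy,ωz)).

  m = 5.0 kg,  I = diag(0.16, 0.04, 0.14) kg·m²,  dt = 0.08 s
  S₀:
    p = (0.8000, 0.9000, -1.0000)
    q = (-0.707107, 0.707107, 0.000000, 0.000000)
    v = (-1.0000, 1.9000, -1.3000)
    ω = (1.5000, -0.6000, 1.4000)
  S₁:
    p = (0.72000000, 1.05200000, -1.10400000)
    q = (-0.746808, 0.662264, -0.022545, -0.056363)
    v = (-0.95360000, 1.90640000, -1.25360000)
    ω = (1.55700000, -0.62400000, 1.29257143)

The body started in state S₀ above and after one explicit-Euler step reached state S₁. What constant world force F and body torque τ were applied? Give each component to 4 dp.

F = (2.9000, 0.4000, 2.9000)
τ = (0.0300, 0.0300, -0.0800)

v₁ − v₀ = (0.04640000, 0.00640000, 0.04640000)
applied force F = (2.9000, 0.4000, 2.9000)
rate change Δω = (0.05700000, -0.02400000, -0.10742857)
τ = I·(Δω/dt) + ω₀×(Iω₀) = (0.0300, 0.0300, -0.0800)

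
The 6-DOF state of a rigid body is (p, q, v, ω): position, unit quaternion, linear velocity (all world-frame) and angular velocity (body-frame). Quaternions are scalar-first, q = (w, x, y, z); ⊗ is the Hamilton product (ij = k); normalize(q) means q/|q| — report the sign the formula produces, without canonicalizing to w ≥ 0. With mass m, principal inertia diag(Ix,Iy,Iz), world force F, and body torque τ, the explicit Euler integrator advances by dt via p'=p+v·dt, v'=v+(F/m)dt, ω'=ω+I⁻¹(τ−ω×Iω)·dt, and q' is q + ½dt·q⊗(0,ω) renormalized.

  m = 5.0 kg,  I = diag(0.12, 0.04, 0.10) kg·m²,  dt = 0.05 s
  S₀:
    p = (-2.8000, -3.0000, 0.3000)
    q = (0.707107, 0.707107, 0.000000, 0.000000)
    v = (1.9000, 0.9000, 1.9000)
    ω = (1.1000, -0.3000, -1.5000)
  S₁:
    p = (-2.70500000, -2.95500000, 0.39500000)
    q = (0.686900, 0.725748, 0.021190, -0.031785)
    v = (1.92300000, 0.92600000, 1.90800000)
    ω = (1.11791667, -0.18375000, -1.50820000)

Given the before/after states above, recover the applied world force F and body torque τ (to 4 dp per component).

F = (2.3000, 2.6000, 0.8000)
τ = (0.0700, 0.0600, 0.0100)

v₁ − v₀ = (0.02300000, 0.02600000, 0.00800000)
F = m·Δv/dt = (2.3000, 2.6000, 0.8000)
rate change Δω = (0.01791667, 0.11625000, -0.00820000)
gyro term ω₀×Iω₀ = (0.0270, -0.0330, 0.0264)
I·α + gyro = (0.0700, 0.0600, 0.0100)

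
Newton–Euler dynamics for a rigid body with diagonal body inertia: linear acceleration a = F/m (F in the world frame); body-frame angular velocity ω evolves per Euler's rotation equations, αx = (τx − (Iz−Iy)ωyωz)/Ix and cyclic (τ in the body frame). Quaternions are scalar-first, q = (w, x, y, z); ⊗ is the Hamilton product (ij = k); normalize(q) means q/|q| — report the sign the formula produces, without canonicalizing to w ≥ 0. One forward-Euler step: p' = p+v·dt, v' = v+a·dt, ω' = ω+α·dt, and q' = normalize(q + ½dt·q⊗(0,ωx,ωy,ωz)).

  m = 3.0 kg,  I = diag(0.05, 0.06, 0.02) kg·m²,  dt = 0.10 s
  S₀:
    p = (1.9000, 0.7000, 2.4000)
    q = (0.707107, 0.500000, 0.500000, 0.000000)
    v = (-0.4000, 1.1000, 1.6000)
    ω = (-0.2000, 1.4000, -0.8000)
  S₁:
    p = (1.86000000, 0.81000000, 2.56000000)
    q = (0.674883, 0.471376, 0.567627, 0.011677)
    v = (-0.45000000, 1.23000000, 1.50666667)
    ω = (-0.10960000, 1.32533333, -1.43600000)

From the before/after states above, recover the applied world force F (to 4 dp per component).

v₁ − v₀ = (-0.05000000, 0.13000000, -0.09333333)
m·(v₁−v₀)/dt = (-1.5000, 3.9000, -2.8000)

F = (-1.5000, 3.9000, -2.8000)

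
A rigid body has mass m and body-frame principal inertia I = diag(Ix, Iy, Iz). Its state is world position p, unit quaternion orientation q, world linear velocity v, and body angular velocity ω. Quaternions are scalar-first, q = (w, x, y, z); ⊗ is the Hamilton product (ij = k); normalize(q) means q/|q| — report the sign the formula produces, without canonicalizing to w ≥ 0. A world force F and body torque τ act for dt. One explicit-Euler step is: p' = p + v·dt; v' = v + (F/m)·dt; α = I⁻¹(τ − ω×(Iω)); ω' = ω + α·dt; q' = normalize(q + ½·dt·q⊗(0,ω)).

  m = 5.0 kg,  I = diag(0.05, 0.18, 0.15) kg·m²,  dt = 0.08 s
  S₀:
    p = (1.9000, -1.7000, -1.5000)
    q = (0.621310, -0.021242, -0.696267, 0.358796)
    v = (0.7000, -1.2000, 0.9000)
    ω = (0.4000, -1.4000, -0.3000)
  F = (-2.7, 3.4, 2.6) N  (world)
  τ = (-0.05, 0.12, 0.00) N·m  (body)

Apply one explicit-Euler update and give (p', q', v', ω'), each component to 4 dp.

p' = (1.9560, -1.7960, -1.4280)
q' = (0.5859, 0.0171, -0.7243, 0.3630)
v' = (0.6568, -1.1456, 0.9416)
ω' = (0.3402, -1.3520, -0.2612)

p' = p + v·dt = (1.9560, -1.7960, -1.4280)
v + (F/m)dt = (0.6568, -1.1456, 0.9416)
gyro term ω×Iω = (-0.0126, 0.0120, -0.0728)
angular accel α = (-0.7480, 0.6000, 0.4853)
ω' = ω + α·dt = (0.3402, -1.3520, -0.2612)
q⊗(0,ω) = (-0.8586382, 0.9597185, -0.7326882, 0.1218526)
updated quaternion q' = (0.5859, 0.0171, -0.7243, 0.3630)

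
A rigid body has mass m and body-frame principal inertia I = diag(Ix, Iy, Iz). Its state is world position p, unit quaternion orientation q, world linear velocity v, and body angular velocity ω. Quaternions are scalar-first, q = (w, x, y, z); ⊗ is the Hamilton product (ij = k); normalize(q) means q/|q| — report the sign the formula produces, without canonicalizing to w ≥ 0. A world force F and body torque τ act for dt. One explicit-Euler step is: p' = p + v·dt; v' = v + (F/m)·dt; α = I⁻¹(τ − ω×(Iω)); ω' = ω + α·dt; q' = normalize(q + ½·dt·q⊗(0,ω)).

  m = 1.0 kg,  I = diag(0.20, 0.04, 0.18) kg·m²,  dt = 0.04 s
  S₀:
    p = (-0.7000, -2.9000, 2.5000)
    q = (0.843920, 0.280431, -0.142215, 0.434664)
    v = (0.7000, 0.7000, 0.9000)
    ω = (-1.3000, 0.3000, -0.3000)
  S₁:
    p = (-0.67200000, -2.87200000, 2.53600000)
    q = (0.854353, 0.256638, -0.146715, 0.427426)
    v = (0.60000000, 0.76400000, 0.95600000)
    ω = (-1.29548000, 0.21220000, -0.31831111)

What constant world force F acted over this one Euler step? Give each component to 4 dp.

F = (-2.5000, 1.6000, 1.4000)

Δv = v₁−v₀ = (-0.10000000, 0.06400000, 0.05600000)
F = m·Δv/dt = (-2.5000, 1.6000, 1.4000)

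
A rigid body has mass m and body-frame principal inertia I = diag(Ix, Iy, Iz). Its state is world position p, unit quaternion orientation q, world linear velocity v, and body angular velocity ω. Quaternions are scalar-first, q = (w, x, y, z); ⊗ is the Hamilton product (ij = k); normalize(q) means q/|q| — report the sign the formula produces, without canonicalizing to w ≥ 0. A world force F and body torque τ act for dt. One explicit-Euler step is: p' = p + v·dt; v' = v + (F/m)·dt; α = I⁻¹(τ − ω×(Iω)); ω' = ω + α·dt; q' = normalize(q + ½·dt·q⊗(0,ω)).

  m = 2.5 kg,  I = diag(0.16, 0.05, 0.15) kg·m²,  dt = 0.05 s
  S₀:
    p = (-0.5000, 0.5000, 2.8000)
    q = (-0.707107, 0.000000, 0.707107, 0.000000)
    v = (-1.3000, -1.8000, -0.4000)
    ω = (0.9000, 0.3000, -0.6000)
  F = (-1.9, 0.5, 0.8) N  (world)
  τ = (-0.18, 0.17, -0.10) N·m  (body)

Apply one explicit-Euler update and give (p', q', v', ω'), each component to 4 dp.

precession coupling ω×(Iω) = (-0.0180, -0.0054, -0.0297)
(τ − ω×Iω)/I = (-1.0125, 3.5080, -0.4687)
ω + α·dt = (0.8494, 0.4754, -0.6234)
q⊗(0,ω) = (-0.2121321, -1.0606605, -0.2121321, -0.2121321)
updated quaternion q' = (-0.7121, -0.0265, 0.7015, -0.0053)
linear accel F/m = (-0.7600, 0.2000, 0.3200)
new position p' = (-0.5650, 0.4100, 2.7800)
v + (F/m)dt = (-1.3380, -1.7900, -0.3840)

p' = (-0.5650, 0.4100, 2.7800)
q' = (-0.7121, -0.0265, 0.7015, -0.0053)
v' = (-1.3380, -1.7900, -0.3840)
ω' = (0.8494, 0.4754, -0.6234)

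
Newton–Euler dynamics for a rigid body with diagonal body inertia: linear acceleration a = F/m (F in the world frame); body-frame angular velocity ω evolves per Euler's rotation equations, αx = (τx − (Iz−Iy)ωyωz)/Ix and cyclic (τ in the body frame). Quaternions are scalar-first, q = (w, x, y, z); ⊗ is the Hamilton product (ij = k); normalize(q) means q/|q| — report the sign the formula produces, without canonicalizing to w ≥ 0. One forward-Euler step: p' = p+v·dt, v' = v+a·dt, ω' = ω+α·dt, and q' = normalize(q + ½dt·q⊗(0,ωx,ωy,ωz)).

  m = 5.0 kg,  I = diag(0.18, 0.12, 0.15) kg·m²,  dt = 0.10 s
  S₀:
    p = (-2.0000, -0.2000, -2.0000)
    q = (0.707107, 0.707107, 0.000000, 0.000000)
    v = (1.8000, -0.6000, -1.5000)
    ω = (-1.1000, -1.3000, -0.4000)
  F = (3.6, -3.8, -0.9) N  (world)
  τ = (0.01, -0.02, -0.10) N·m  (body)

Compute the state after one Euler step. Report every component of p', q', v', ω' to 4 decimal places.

precession coupling ω×(Iω) = (0.0156, 0.0132, -0.0858)
(τ − ω×Iω)/I = (-0.0311, -0.2767, -0.0947)
ω' = ω + α·dt = (-1.1031, -1.3277, -0.4095)
q⊗(0,ω) = (0.7778177, -0.7778177, -0.6363963, -1.2020819)
q' = normalize(q + ½dt·q⊗(0,ω)) = (0.7432, 0.6657, -0.0317, -0.0599)
p + v·dt = (-1.8200, -0.2600, -2.1500)
v + (F/m)dt = (1.8720, -0.6760, -1.5180)

p' = (-1.8200, -0.2600, -2.1500)
q' = (0.7432, 0.6657, -0.0317, -0.0599)
v' = (1.8720, -0.6760, -1.5180)
ω' = (-1.1031, -1.3277, -0.4095)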